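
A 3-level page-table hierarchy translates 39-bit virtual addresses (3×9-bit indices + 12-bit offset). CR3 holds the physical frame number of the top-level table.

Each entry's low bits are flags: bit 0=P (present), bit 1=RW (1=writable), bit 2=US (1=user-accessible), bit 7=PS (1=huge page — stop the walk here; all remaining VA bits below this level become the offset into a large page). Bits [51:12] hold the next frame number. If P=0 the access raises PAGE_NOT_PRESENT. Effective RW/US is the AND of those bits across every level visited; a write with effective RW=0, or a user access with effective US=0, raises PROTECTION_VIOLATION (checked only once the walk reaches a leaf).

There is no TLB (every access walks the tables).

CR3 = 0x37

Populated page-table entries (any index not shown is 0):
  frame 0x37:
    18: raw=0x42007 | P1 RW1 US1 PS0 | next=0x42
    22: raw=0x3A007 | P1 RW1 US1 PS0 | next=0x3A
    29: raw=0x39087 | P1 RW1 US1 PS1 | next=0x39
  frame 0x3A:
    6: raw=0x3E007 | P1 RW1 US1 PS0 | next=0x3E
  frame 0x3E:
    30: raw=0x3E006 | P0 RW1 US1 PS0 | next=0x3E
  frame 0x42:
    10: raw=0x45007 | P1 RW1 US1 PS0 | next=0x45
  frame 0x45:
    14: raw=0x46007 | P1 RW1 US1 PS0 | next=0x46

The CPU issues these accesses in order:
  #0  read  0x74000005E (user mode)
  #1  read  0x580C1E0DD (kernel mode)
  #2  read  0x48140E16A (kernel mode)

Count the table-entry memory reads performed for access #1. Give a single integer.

Walk each access:
#0 VA=0x74000005E (r,user):
  L0: frame=0x37 idx=29 entry=0x39087 [P=1 RW=1 US=1 PS=1]
  ✓ 0x3905E (huge @L0)  — 1 lookups
#1 VA=0x580C1E0DD (r,kernel):
  L0: frame=0x37 idx=22 entry=0x3A007 [P=1 RW=1 US=1 PS=0]
  L1: frame=0x3A idx=6 entry=0x3E007 [P=1 RW=1 US=1 PS=0]
  L2: frame=0x3E idx=30 entry=0x3E006 [P=0 RW=1 US=1 PS=0]
  → PAGE_NOT_PRESENT  (3 entries read)
#2 VA=0x48140E16A (r,kernel):
  L0: frame=0x37 idx=18 entry=0x42007 [P=1 RW=1 US=1 PS=0]
  L1: frame=0x42 idx=10 entry=0x45007 [P=1 RW=1 US=1 PS=0]
  L2: frame=0x45 idx=14 entry=0x46007 [P=1 RW=1 US=1 PS=0]
  ✓ 0x4616A  — 3 lookups

Entries read for #1: 3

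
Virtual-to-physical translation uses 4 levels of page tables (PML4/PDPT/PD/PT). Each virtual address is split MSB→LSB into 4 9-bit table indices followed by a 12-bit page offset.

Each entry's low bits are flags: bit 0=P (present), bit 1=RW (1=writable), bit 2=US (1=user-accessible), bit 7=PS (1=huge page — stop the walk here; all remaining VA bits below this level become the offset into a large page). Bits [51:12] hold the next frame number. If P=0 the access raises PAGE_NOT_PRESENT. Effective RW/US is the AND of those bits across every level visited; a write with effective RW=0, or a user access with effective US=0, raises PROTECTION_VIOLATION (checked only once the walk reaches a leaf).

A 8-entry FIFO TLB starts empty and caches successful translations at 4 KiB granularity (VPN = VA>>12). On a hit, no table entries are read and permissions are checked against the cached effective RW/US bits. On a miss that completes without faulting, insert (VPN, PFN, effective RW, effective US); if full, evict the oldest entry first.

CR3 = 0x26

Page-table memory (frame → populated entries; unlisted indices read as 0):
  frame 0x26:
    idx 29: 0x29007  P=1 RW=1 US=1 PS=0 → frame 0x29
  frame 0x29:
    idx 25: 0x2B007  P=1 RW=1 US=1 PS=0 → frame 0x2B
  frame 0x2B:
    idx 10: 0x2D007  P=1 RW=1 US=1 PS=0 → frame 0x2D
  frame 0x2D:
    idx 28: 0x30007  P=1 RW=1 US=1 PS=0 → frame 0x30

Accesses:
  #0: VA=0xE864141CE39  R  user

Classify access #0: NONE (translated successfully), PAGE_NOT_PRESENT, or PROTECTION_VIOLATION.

Trace:
#0 VA=0xE864141CE39 (r,user):
  L0: frame=0x26 idx=29 entry=0x29007 [P=1 RW=1 US=1 PS=0]
  L1: frame=0x29 idx=25 entry=0x2B007 [P=1 RW=1 US=1 PS=0]
  L2: frame=0x2B idx=10 entry=0x2D007 [P=1 RW=1 US=1 PS=0]
  L3: frame=0x2D idx=28 entry=0x30007 [P=1 RW=1 US=1 PS=0]
  → PA=0x30E39  (4 entries read)

Access #0 fault: NONE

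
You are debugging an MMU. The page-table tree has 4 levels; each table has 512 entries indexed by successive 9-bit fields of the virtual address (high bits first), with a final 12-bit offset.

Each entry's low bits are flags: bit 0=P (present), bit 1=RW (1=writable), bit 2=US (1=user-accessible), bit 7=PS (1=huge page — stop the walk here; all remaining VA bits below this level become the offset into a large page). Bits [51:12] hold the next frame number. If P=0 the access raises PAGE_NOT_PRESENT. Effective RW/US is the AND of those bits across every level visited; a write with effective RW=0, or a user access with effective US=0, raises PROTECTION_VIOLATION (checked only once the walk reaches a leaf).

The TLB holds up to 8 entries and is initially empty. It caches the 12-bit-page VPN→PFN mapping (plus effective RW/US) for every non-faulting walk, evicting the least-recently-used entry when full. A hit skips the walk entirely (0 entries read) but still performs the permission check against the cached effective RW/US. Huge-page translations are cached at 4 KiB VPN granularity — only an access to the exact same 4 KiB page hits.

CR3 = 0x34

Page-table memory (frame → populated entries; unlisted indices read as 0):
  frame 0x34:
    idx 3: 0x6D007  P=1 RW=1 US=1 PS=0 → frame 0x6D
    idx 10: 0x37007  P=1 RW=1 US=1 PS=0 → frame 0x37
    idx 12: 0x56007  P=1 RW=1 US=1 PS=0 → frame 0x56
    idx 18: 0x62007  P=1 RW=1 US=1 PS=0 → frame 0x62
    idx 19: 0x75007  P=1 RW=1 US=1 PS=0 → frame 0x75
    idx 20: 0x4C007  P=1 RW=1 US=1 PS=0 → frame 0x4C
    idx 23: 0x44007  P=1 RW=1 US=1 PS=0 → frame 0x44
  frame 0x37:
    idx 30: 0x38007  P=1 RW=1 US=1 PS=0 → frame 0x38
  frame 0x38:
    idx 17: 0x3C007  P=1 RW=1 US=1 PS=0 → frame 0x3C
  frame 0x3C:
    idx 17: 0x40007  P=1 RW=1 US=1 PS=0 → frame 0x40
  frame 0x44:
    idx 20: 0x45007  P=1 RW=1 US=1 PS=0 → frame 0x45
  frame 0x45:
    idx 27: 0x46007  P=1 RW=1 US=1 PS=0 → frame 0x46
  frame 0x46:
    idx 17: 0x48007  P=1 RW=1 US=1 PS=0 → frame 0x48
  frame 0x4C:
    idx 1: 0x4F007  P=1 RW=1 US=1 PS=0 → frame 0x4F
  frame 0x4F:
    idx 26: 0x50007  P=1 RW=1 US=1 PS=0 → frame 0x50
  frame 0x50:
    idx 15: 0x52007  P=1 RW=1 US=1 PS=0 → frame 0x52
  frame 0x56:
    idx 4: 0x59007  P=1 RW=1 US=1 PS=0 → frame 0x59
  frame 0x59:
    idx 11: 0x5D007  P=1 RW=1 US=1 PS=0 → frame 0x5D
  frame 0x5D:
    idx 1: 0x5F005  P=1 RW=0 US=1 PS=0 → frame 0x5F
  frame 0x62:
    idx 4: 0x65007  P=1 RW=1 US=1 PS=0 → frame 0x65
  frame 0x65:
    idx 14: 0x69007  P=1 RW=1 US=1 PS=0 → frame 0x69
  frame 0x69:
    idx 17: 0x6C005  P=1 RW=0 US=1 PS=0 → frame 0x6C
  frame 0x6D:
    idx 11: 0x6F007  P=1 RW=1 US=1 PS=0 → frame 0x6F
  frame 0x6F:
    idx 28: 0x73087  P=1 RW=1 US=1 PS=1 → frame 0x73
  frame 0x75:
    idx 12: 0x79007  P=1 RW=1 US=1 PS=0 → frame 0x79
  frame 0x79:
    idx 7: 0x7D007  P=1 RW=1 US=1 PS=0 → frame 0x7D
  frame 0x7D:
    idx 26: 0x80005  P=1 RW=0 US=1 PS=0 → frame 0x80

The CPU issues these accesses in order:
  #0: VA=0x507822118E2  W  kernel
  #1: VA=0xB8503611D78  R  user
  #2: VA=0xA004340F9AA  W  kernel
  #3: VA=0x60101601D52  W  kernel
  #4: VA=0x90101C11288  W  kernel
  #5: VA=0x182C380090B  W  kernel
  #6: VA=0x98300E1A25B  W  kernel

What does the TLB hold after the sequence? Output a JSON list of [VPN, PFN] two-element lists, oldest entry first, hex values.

Per-access translation:
#0 VA=0x507822118E2 (w,kernel):
  L0: frame=0x34 idx=10 entry=0x37007 [P=1 RW=1 US=1 PS=0]
  L1: frame=0x37 idx=30 entry=0x38007 [P=1 RW=1 US=1 PS=0]
  L2: frame=0x38 idx=17 entry=0x3C007 [P=1 RW=1 US=1 PS=0]
  L3: frame=0x3C idx=17 entry=0x40007 [P=1 RW=1 US=1 PS=0]
  → PA=0x408E2  (4 entries read)
#1 VA=0xB8503611D78 (r,user):
  L0: frame=0x34 idx=23 entry=0x44007 [P=1 RW=1 US=1 PS=0]
  L1: frame=0x44 idx=20 entry=0x45007 [P=1 RW=1 US=1 PS=0]
  L2: frame=0x45 idx=27 entry=0x46007 [P=1 RW=1 US=1 PS=0]
  L3: frame=0x46 idx=17 entry=0x48007 [P=1 RW=1 US=1 PS=0]
  → PA=0x48D78  (4 entries read)
#2 VA=0xA004340F9AA (w,kernel):
  L0: frame=0x34 idx=20 entry=0x4C007 [P=1 RW=1 US=1 PS=0]
  L1: frame=0x4C idx=1 entry=0x4F007 [P=1 RW=1 US=1 PS=0]
  L2: frame=0x4F idx=26 entry=0x50007 [P=1 RW=1 US=1 PS=0]
  L3: frame=0x50 idx=15 entry=0x52007 [P=1 RW=1 US=1 PS=0]
  → PA=0x529AA  (4 entries read)
#3 VA=0x60101601D52 (w,kernel):
  L0: frame=0x34 idx=12 entry=0x56007 [P=1 RW=1 US=1 PS=0]
  L1: frame=0x56 idx=4 entry=0x59007 [P=1 RW=1 US=1 PS=0]
  L2: frame=0x59 idx=11 entry=0x5D007 [P=1 RW=1 US=1 PS=0]
  L3: frame=0x5D idx=1 entry=0x5F005 [P=1 RW=0 US=1 PS=0]
  ✗ PROTECTION_VIOLATION  [4 reads]
#4 VA=0x90101C11288 (w,kernel):
  L0: frame=0x34 idx=18 entry=0x62007 [P=1 RW=1 US=1 PS=0]
  L1: frame=0x62 idx=4 entry=0x65007 [P=1 RW=1 US=1 PS=0]
  L2: frame=0x65 idx=14 entry=0x69007 [P=1 RW=1 US=1 PS=0]
  L3: frame=0x69 idx=17 entry=0x6C005 [P=1 RW=0 US=1 PS=0]
  ✗ PROTECTION_VIOLATION  [4 reads]
#5 VA=0x182C380090B (w,kernel):
  L0: frame=0x34 idx=3 entry=0x6D007 [P=1 RW=1 US=1 PS=0]
  L1: frame=0x6D idx=11 entry=0x6F007 [P=1 RW=1 US=1 PS=0]
  L2: frame=0x6F idx=28 entry=0x73087 [P=1 RW=1 US=1 PS=1]
  → PA=0x7390B (huge @L2)  (3 entries read)
#6 VA=0x98300E1A25B (w,kernel):
  L0: frame=0x34 idx=19 entry=0x75007 [P=1 RW=1 US=1 PS=0]
  L1: frame=0x75 idx=12 entry=0x79007 [P=1 RW=1 US=1 PS=0]
  L2: frame=0x79 idx=7 entry=0x7D007 [P=1 RW=1 US=1 PS=0]
  L3: frame=0x7D idx=26 entry=0x80005 [P=1 RW=0 US=1 PS=0]
  ✗ PROTECTION_VIOLATION  [4 reads]

TLB: [["0x50782211", "0x40"], ["0xB8503611", "0x48"], ["0xA004340F", "0x52"], ["0x182C3800", "0x73"]]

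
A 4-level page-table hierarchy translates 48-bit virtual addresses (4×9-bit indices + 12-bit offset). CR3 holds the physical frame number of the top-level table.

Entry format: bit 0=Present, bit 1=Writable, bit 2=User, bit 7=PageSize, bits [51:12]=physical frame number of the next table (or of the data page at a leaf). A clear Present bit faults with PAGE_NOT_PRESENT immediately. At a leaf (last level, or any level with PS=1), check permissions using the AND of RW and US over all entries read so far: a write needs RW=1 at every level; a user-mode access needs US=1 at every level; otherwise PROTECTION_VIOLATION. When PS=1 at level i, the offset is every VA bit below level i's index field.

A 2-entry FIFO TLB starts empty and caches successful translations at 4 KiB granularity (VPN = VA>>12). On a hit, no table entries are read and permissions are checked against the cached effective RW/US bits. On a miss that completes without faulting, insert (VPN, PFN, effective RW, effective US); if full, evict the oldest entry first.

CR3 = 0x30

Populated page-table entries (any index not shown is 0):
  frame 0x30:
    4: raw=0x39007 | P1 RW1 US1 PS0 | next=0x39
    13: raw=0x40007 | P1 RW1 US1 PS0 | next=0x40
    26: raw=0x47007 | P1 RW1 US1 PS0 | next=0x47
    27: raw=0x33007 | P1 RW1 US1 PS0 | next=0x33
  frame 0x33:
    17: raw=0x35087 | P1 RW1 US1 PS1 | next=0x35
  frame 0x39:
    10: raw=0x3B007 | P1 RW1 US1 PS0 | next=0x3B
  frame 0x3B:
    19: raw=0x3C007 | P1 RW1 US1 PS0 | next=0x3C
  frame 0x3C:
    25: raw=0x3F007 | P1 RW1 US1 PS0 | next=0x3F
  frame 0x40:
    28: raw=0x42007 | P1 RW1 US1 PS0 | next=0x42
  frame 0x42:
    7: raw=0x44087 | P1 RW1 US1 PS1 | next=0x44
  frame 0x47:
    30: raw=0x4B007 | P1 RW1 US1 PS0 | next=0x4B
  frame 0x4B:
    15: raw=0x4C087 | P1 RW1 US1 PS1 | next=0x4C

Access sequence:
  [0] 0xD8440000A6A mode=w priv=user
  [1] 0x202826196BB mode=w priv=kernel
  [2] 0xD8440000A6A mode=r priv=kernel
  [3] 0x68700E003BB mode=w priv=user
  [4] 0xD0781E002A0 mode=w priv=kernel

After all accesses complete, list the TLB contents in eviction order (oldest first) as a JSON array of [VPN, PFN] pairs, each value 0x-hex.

Walk each access:
#0 VA=0xD8440000A6A (w,user):
  L0: frame=0x30 idx=27 entry=0x33007 [P=1 RW=1 US=1 PS=0]
  L1: frame=0x33 idx=17 entry=0x35087 [P=1 RW=1 US=1 PS=1]
  ✓ 0x35A6A (huge @L1)  — 2 lookups
#1 VA=0x202826196BB (w,kernel):
  L0: frame=0x30 idx=4 entry=0x39007 [P=1 RW=1 US=1 PS=0]
  L1: frame=0x39 idx=10 entry=0x3B007 [P=1 RW=1 US=1 PS=0]
  L2: frame=0x3B idx=19 entry=0x3C007 [P=1 RW=1 US=1 PS=0]
  L3: frame=0x3C idx=25 entry=0x3F007 [P=1 RW=1 US=1 PS=0]
  ✓ 0x3F6BB  — 4 lookups
#2 VA=0xD8440000A6A (r,kernel):
  TLB hit vpn=0xD8440000 → PA=0x35A6A
#3 VA=0x68700E003BB (w,user):
  L0: frame=0x30 idx=13 entry=0x40007 [P=1 RW=1 US=1 PS=0]
  L1: frame=0x40 idx=28 entry=0x42007 [P=1 RW=1 US=1 PS=0]
  L2: frame=0x42 idx=7 entry=0x44087 [P=1 RW=1 US=1 PS=1]
  ✓ 0x443BB (huge @L2)  — 3 lookups
#4 VA=0xD0781E002A0 (w,kernel):
  L0: frame=0x30 idx=26 entry=0x47007 [P=1 RW=1 US=1 PS=0]
  L1: frame=0x47 idx=30 entry=0x4B007 [P=1 RW=1 US=1 PS=0]
  L2: frame=0x4B idx=15 entry=0x4C087 [P=1 RW=1 US=1 PS=1]
  ✓ 0x4C2A0 (huge @L2)  — 3 lookups

TLB: [["0x68700E00", "0x44"], ["0xD0781E00", "0x4C"]]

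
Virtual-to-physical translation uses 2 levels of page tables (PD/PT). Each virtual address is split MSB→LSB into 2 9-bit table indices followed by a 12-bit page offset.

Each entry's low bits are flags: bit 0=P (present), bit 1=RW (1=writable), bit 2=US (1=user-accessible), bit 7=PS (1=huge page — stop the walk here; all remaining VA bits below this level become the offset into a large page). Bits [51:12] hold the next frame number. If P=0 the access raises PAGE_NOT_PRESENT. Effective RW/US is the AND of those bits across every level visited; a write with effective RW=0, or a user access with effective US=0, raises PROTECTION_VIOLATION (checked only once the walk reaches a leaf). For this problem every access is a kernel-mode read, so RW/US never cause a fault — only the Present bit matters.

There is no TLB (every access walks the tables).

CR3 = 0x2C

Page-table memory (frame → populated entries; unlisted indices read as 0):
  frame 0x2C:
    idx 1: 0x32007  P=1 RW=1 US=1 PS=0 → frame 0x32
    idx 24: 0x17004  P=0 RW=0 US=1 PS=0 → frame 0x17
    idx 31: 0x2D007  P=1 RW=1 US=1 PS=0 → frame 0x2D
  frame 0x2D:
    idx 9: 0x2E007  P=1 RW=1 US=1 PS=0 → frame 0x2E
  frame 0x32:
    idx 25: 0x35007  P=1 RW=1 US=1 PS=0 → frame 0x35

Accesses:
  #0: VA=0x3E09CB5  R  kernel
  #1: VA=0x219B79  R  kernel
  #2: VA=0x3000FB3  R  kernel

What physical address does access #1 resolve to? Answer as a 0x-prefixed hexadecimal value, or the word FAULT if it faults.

Trace:
#0 VA=0x3E09CB5 (r,kernel):
  L0 @0x2C[31] → 0x2D007  P=1,RW=1,US=1,PS=0
  L1 @0x2D[9] → 0x2E007  P=1,RW=1,US=1,PS=0
  → PA=0x2ECB5  (2 entries read)
#1 VA=0x219B79 (r,kernel):
  L0 @0x2C[1] → 0x32007  P=1,RW=1,US=1,PS=0
  L1 @0x32[25] → 0x35007  P=1,RW=1,US=1,PS=0
  → PA=0x35B79  (2 entries read)
#2 VA=0x3000FB3 (r,kernel):
  L0 @0x2C[24] → 0x17004  P=0,RW=0,US=1,PS=0
  → PAGE_NOT_PRESENT  (1 entries read)

Access #1 PA: 0x35B79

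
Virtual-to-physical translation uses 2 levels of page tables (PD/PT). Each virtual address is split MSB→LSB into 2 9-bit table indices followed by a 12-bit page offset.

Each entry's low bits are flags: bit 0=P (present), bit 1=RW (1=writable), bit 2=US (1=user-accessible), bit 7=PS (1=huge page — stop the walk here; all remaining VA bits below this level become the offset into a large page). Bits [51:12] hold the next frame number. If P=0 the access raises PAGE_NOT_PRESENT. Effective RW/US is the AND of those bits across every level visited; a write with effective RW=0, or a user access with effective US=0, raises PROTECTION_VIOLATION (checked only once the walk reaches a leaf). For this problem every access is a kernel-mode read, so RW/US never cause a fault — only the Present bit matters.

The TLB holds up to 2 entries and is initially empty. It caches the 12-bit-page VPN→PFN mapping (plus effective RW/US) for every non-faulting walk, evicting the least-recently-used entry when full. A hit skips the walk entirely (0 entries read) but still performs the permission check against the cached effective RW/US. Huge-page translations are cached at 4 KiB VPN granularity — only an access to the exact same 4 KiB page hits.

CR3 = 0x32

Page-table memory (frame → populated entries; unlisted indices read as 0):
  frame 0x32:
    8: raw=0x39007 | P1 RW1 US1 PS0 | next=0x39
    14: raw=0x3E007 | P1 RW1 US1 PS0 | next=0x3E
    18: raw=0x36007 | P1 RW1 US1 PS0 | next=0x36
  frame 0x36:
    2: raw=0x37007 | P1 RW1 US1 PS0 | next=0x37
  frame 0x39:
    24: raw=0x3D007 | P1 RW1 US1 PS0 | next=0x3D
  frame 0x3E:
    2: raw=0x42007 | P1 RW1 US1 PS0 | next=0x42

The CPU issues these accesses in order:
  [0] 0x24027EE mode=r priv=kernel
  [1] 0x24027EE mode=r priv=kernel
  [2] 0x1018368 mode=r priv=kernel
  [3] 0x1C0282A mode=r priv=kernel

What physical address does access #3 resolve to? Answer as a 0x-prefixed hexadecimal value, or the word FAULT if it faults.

Per-access translation:
#0 VA=0x24027EE (r,kernel):
  lvl0: tbl 0x32, slot 18 ⇒ 0x36007 (P1/RW1/US1/PS0)
  lvl1: tbl 0x36, slot 2 ⇒ 0x37007 (P1/RW1/US1/PS0)
  → PA=0x377EE  (2 entries read)
#1 VA=0x24027EE (r,kernel):
  TLB hit vpn=0x2402 → PA=0x377EE
#2 VA=0x1018368 (r,kernel):
  lvl0: tbl 0x32, slot 8 ⇒ 0x39007 (P1/RW1/US1/PS0)
  lvl1: tbl 0x39, slot 24 ⇒ 0x3D007 (P1/RW1/US1/PS0)
  → PA=0x3D368  (2 entries read)
#3 VA=0x1C0282A (r,kernel):
  lvl0: tbl 0x32, slot 14 ⇒ 0x3E007 (P1/RW1/US1/PS0)
  lvl1: tbl 0x3E, slot 2 ⇒ 0x42007 (P1/RW1/US1/PS0)
  → PA=0x4282A  (2 entries read)

Access #3 PA: 0x4282A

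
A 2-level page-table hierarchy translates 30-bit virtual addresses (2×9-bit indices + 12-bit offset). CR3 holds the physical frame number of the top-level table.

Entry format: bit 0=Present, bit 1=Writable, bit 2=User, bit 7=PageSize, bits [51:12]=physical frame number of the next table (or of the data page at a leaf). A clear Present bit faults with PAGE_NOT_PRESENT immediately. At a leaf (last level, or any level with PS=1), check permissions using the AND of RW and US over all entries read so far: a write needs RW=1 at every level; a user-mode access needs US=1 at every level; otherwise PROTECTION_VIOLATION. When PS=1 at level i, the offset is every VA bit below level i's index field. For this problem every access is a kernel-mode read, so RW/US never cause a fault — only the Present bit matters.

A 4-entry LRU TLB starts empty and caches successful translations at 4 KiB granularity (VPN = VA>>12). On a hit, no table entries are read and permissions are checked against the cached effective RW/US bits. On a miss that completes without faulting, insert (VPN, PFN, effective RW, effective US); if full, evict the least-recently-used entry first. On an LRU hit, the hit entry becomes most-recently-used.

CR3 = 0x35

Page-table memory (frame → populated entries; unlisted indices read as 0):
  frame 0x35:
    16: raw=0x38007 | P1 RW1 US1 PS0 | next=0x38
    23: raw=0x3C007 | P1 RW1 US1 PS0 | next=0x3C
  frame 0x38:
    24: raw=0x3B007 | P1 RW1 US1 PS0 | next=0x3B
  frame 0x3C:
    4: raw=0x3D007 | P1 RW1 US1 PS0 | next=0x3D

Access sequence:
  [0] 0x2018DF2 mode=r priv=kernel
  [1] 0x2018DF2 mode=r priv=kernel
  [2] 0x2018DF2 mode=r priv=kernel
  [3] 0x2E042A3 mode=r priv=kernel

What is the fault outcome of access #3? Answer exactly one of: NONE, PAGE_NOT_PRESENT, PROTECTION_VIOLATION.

Walk each access:
#0 VA=0x2018DF2 (r,kernel):
  [0] read 0x35 idx=16: raw=0x38007 flags P=1 W=1 U=1 S=0
  [1] read 0x38 idx=24: raw=0x3B007 flags P=1 W=1 U=1 S=0
  ✓ 0x3BDF2  — 2 lookups
#1 VA=0x2018DF2 (r,kernel):
  TLB hit vpn=0x2018 → PA=0x3BDF2
#2 VA=0x2018DF2 (r,kernel):
  TLB hit vpn=0x2018 → PA=0x3BDF2
#3 VA=0x2E042A3 (r,kernel):
  [0] read 0x35 idx=23: raw=0x3C007 flags P=1 W=1 U=1 S=0
  [1] read 0x3C idx=4: raw=0x3D007 flags P=1 W=1 U=1 S=0
  ✓ 0x3D2A3  — 2 lookups

Access #3 fault: NONE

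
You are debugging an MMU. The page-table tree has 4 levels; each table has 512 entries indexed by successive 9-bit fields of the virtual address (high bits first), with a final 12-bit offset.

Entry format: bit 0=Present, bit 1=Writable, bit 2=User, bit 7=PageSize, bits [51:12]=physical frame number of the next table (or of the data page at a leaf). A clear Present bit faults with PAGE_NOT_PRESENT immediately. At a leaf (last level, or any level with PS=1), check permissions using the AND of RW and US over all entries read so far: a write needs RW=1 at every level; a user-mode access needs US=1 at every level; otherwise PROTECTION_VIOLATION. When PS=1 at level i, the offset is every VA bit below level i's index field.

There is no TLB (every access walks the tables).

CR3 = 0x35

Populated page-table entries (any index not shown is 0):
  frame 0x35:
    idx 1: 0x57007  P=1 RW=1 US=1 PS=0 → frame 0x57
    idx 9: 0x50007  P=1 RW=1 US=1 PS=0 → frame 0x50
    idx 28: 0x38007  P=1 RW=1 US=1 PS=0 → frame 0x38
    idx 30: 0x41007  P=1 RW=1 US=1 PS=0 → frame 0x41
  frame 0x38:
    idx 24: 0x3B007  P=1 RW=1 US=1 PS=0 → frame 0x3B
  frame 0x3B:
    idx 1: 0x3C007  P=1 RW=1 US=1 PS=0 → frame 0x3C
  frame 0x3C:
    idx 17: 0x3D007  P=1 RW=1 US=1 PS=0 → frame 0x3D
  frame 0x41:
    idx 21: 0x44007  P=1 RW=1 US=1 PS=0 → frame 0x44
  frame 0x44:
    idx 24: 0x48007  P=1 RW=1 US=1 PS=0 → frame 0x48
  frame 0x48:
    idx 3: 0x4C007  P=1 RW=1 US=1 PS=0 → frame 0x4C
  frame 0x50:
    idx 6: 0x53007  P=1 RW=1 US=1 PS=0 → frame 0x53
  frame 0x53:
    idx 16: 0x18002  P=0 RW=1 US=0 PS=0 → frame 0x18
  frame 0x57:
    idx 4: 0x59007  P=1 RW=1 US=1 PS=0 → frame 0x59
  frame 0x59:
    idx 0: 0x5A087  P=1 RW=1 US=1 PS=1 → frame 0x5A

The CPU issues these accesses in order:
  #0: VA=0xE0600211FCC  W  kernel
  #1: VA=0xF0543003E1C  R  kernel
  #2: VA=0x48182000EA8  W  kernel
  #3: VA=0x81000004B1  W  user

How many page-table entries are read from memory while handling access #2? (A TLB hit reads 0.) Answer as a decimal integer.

Trace:
#0 VA=0xE0600211FCC (w,kernel):
  L0: frame=0x35 idx=28 entry=0x38007 [P=1 RW=1 US=1 PS=0]
  L1: frame=0x38 idx=24 entry=0x3B007 [P=1 RW=1 US=1 PS=0]
  L2: frame=0x3B idx=1 entry=0x3C007 [P=1 RW=1 US=1 PS=0]
  L3: frame=0x3C idx=17 entry=0x3D007 [P=1 RW=1 US=1 PS=0]
  ⇒ phys 0x3DFCC  [4 reads]
#1 VA=0xF0543003E1C (r,kernel):
  L0: frame=0x35 idx=30 entry=0x41007 [P=1 RW=1 US=1 PS=0]
  L1: frame=0x41 idx=21 entry=0x44007 [P=1 RW=1 US=1 PS=0]
  L2: frame=0x44 idx=24 entry=0x48007 [P=1 RW=1 US=1 PS=0]
  L3: frame=0x48 idx=3 entry=0x4C007 [P=1 RW=1 US=1 PS=0]
  ⇒ phys 0x4CE1C  [4 reads]
#2 VA=0x48182000EA8 (w,kernel):
  L0: frame=0x35 idx=9 entry=0x50007 [P=1 RW=1 US=1 PS=0]
  L1: frame=0x50 idx=6 entry=0x53007 [P=1 RW=1 US=1 PS=0]
  L2: frame=0x53 idx=16 entry=0x18002 [P=0 RW=1 US=0 PS=0]
  → PAGE_NOT_PRESENT  (3 entries read)
#3 VA=0x81000004B1 (w,user):
  L0: frame=0x35 idx=1 entry=0x57007 [P=1 RW=1 US=1 PS=0]
  L1: frame=0x57 idx=4 entry=0x59007 [P=1 RW=1 US=1 PS=0]
  L2: frame=0x59 idx=0 entry=0x5A087 [P=1 RW=1 US=1 PS=1]
  ⇒ phys 0x5A4B1 (huge @L2)  [3 reads]

Entries read for #2: 3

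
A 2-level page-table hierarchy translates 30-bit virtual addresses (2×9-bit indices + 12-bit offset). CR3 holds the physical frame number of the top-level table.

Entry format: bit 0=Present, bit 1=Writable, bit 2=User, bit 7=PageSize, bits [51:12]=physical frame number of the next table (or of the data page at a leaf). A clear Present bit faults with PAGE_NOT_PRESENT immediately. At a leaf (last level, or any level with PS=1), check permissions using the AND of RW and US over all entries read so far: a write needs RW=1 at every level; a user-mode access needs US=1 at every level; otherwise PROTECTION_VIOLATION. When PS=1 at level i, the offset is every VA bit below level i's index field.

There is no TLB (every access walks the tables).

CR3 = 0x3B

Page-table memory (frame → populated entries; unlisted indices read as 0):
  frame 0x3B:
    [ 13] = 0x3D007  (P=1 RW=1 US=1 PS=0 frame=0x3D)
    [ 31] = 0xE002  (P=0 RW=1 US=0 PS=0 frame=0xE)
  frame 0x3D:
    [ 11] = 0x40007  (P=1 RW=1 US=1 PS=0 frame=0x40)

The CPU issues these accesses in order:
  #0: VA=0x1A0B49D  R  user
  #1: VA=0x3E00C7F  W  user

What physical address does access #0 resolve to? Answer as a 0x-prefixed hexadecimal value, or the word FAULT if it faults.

Walk each access:
#0 VA=0x1A0B49D (r,user):
  L0: frame=0x3B idx=13 entry=0x3D007 [P=1 RW=1 US=1 PS=0]
  L1: frame=0x3D idx=11 entry=0x40007 [P=1 RW=1 US=1 PS=0]
  ✓ 0x4049D  — 2 lookups
#1 VA=0x3E00C7F (w,user):
  L0: frame=0x3B idx=31 entry=0xE002 [P=0 RW=1 US=0 PS=0]
  ✗ PAGE_NOT_PRESENT  [1 reads]

Access #0 PA: 0x4049D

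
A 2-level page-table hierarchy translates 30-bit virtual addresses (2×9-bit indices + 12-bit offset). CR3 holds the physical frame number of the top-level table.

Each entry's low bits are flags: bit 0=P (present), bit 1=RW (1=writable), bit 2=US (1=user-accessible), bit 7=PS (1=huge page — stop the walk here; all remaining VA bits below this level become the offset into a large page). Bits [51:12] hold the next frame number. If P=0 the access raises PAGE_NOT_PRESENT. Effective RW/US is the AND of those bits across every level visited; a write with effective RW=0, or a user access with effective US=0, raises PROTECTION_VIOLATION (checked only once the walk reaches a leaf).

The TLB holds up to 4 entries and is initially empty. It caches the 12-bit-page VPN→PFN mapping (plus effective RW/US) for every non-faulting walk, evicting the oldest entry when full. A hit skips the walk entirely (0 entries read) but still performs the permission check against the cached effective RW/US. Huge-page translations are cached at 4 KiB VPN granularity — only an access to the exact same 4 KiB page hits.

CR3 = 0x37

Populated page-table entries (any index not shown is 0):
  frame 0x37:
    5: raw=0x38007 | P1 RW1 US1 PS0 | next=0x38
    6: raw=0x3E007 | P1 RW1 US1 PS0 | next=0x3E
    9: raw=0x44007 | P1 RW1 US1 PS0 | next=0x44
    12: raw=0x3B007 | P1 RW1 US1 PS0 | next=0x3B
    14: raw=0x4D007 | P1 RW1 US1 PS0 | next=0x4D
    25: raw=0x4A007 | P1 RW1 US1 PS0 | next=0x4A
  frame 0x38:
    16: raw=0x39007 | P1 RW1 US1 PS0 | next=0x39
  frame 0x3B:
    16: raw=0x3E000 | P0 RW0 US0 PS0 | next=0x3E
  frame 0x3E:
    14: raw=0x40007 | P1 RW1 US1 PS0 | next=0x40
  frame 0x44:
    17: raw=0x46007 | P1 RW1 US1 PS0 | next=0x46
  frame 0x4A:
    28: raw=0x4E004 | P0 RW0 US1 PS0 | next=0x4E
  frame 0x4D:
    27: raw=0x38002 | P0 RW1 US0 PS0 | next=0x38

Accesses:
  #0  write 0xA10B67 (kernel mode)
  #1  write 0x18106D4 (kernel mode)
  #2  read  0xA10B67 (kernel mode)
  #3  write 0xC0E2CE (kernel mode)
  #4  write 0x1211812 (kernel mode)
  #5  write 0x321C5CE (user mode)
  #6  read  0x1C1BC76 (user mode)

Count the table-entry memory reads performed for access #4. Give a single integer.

Trace:
#0 VA=0xA10B67 (w,kernel):
  lvl0: tbl 0x37, slot 5 ⇒ 0x38007 (P1/RW1/US1/PS0)
  lvl1: tbl 0x38, slot 16 ⇒ 0x39007 (P1/RW1/US1/PS0)
  → PA=0x39B67  (2 entries read)
#1 VA=0x18106D4 (w,kernel):
  lvl0: tbl 0x37, slot 12 ⇒ 0x3B007 (P1/RW1/US1/PS0)
  lvl1: tbl 0x3B, slot 16 ⇒ 0x3E000 (P0/RW0/US0/PS0)
  ✗ PAGE_NOT_PRESENT  [2 reads]
#2 VA=0xA10B67 (r,kernel):
  TLB hit vpn=0xA10 → PA=0x39B67
#3 VA=0xC0E2CE (w,kernel):
  lvl0: tbl 0x37, slot 6 ⇒ 0x3E007 (P1/RW1/US1/PS0)
  lvl1: tbl 0x3E, slot 14 ⇒ 0x40007 (P1/RW1/US1/PS0)
  → PA=0x402CE  (2 entries read)
#4 VA=0x1211812 (w,kernel):
  lvl0: tbl 0x37, slot 9 ⇒ 0x44007 (P1/RW1/US1/PS0)
  lvl1: tbl 0x44, slot 17 ⇒ 0x46007 (P1/RW1/US1/PS0)
  → PA=0x46812  (2 entries read)
#5 VA=0x321C5CE (w,user):
  lvl0: tbl 0x37, slot 25 ⇒ 0x4A007 (P1/RW1/US1/PS0)
  lvl1: tbl 0x4A, slot 28 ⇒ 0x4E004 (P0/RW0/US1/PS0)
  ✗ PAGE_NOT_PRESENT  [2 reads]
#6 VA=0x1C1BC76 (r,user):
  lvl0: tbl 0x37, slot 14 ⇒ 0x4D007 (P1/RW1/US1/PS0)
  lvl1: tbl 0x4D, slot 27 ⇒ 0x38002 (P0/RW1/US0/PS0)
  ✗ PAGE_NOT_PRESENT  [2 reads]

Entries read for #4: 2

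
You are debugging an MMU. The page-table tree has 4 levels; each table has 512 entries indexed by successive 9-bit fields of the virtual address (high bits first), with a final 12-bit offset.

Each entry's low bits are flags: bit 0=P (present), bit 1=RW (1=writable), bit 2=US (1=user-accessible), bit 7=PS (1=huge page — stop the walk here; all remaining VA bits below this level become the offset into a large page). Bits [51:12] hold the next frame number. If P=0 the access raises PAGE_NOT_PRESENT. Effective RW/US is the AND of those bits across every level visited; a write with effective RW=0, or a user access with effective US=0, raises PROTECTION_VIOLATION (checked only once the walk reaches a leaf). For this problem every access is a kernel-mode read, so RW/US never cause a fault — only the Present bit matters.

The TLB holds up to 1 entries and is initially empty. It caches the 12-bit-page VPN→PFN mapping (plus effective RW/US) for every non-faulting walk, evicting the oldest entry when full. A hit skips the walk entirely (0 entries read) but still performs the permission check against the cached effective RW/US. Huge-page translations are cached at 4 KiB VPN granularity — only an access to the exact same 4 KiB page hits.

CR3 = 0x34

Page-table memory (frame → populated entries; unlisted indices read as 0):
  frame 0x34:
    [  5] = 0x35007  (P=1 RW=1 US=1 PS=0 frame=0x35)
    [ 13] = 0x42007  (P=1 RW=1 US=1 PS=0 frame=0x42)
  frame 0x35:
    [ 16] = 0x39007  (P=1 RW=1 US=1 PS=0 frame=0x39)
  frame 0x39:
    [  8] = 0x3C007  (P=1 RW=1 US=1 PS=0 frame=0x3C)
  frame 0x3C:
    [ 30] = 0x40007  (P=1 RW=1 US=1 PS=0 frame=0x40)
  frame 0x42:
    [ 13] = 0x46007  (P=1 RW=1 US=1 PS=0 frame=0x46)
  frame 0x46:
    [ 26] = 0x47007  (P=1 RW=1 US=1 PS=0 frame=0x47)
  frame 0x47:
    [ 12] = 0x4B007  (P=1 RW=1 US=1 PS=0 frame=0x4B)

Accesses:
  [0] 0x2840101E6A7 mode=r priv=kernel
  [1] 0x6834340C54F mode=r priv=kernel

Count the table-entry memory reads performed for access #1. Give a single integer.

Walk each access:
#0 VA=0x2840101E6A7 (r,kernel):
  [0] read 0x34 idx=5: raw=0x35007 flags P=1 W=1 U=1 S=0
  [1] read 0x35 idx=16: raw=0x39007 flags P=1 W=1 U=1 S=0
  [2] read 0x39 idx=8: raw=0x3C007 flags P=1 W=1 U=1 S=0
  [3] read 0x3C idx=30: raw=0x40007 flags P=1 W=1 U=1 S=0
  ⇒ phys 0x406A7  [4 reads]
#1 VA=0x6834340C54F (r,kernel):
  [0] read 0x34 idx=13: raw=0x42007 flags P=1 W=1 U=1 S=0
  [1] read 0x42 idx=13: raw=0x46007 flags P=1 W=1 U=1 S=0
  [2] read 0x46 idx=26: raw=0x47007 flags P=1 W=1 U=1 S=0
  [3] read 0x47 idx=12: raw=0x4B007 flags P=1 W=1 U=1 S=0
  ⇒ phys 0x4B54F  [4 reads]

Entries read for #1: 4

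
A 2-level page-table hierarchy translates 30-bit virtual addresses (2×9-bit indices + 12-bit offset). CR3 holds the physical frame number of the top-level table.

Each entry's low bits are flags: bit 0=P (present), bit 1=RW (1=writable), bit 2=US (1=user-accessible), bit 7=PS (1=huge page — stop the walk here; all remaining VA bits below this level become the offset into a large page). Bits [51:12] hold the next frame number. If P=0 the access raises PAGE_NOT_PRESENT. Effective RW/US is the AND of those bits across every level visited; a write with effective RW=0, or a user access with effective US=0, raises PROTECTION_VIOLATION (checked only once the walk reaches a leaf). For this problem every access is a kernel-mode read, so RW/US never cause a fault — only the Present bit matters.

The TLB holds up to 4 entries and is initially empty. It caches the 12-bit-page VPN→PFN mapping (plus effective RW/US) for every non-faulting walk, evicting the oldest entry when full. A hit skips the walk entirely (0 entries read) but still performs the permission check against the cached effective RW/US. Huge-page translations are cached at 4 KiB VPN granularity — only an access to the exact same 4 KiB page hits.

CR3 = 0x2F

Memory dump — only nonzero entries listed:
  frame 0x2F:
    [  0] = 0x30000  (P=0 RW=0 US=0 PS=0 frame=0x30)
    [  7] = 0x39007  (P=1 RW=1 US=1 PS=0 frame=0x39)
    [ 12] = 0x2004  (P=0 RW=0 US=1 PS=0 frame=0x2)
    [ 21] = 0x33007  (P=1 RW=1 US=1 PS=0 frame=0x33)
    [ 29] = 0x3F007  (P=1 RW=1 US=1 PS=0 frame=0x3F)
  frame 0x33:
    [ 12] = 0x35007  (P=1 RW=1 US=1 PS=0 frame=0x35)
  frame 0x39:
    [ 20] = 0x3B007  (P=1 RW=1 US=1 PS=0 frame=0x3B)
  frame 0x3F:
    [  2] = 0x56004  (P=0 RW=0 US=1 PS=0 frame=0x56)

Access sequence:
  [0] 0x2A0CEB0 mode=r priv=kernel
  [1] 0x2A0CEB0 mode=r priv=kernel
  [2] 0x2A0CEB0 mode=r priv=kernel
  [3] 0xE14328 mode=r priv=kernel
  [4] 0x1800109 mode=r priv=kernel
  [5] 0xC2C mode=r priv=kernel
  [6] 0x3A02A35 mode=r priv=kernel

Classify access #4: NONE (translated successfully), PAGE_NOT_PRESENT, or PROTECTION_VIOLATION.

Walk each access:
#0 VA=0x2A0CEB0 (r,kernel):
  L0: frame=0x2F idx=21 entry=0x33007 [P=1 RW=1 US=1 PS=0]
  L1: frame=0x33 idx=12 entry=0x35007 [P=1 RW=1 US=1 PS=0]
  → PA=0x35EB0  (2 entries read)
#1 VA=0x2A0CEB0 (r,kernel):
  TLB hit vpn=0x2A0C → PA=0x35EB0
#2 VA=0x2A0CEB0 (r,kernel):
  TLB hit vpn=0x2A0C → PA=0x35EB0
#3 VA=0xE14328 (r,kernel):
  L0: frame=0x2F idx=7 entry=0x39007 [P=1 RW=1 US=1 PS=0]
  L1: frame=0x39 idx=20 entry=0x3B007 [P=1 RW=1 US=1 PS=0]
  → PA=0x3B328  (2 entries read)
#4 VA=0x1800109 (r,kernel):
  L0: frame=0x2F idx=12 entry=0x2004 [P=0 RW=0 US=1 PS=0]
  → PAGE_NOT_PRESENT  (1 entries read)
#5 VA=0xC2C (r,kernel):
  L0: frame=0x2F idx=0 entry=0x30000 [P=0 RW=0 US=0 PS=0]
  → PAGE_NOT_PRESENT  (1 entries read)
#6 VA=0x3A02A35 (r,kernel):
  L0: frame=0x2F idx=29 entry=0x3F007 [P=1 RW=1 US=1 PS=0]
  L1: frame=0x3F idx=2 entry=0x56004 [P=0 RW=0 US=1 PS=0]
  → PAGE_NOT_PRESENT  (2 entries read)

Access #4 fault: PAGE_NOT_PRESENT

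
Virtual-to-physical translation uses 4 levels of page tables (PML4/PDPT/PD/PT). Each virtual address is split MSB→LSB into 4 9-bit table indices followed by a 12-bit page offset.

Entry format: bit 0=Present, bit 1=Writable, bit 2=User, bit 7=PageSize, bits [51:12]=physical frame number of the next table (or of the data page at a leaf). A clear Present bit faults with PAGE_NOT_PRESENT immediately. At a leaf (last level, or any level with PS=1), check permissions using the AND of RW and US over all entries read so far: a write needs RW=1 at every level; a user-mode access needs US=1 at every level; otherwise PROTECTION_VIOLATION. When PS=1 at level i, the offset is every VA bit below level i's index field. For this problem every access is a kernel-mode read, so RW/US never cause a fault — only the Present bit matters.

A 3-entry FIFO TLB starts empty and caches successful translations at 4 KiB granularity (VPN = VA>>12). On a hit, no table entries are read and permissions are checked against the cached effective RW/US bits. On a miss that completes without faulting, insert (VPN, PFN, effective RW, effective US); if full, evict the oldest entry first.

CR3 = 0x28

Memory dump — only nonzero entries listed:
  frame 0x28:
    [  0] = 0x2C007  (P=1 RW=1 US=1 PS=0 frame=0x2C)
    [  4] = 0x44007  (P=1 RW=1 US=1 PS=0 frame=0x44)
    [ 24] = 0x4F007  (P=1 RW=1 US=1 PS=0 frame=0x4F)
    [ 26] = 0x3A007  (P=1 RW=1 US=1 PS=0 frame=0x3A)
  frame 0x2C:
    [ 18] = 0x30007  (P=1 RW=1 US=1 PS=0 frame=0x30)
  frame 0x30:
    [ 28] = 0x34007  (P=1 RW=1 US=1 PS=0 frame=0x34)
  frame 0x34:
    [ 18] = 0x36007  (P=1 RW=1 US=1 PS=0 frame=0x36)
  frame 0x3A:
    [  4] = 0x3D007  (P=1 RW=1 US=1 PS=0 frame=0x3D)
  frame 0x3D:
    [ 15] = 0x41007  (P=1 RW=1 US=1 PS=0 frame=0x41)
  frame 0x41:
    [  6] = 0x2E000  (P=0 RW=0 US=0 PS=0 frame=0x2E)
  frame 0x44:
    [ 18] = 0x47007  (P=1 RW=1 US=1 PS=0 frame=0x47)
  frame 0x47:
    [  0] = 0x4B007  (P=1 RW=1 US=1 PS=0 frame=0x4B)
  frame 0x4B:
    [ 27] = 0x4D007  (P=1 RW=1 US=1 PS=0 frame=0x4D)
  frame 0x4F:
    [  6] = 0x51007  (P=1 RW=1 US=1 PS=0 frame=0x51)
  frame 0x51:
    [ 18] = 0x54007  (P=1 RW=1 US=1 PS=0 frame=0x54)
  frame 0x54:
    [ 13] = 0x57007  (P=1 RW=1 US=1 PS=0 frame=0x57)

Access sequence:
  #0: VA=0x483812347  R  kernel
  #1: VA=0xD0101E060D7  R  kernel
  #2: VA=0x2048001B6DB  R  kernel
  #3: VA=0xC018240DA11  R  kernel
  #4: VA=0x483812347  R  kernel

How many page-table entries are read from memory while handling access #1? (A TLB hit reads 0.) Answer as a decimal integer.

Trace:
#0 VA=0x483812347 (r,kernel):
  [0] read 0x28 idx=0: raw=0x2C007 flags P=1 W=1 U=1 S=0
  [1] read 0x2C idx=18: raw=0x30007 flags P=1 W=1 U=1 S=0
  [2] read 0x30 idx=28: raw=0x34007 flags P=1 W=1 U=1 S=0
  [3] read 0x34 idx=18: raw=0x36007 flags P=1 W=1 U=1 S=0
  → PA=0x36347  (4 entries read)
#1 VA=0xD0101E060D7 (r,kernel):
  [0] read 0x28 idx=26: raw=0x3A007 flags P=1 W=1 U=1 S=0
  [1] read 0x3A idx=4: raw=0x3D007 flags P=1 W=1 U=1 S=0
  [2] read 0x3D idx=15: raw=0x41007 flags P=1 W=1 U=1 S=0
  [3] read 0x41 idx=6: raw=0x2E000 flags P=0 W=0 U=0 S=0
  ⇒ fault: PAGE_NOT_PRESENT  — 4 lookups
#2 VA=0x2048001B6DB (r,kernel):
  [0] read 0x28 idx=4: raw=0x44007 flags P=1 W=1 U=1 S=0
  [1] read 0x44 idx=18: raw=0x47007 flags P=1 W=1 U=1 S=0
  [2] read 0x47 idx=0: raw=0x4B007 flags P=1 W=1 U=1 S=0
  [3] read 0x4B idx=27: raw=0x4D007 flags P=1 W=1 U=1 S=0
  → PA=0x4D6DB  (4 entries read)
#3 VA=0xC018240DA11 (r,kernel):
  [0] read 0x28 idx=24: raw=0x4F007 flags P=1 W=1 U=1 S=0
  [1] read 0x4F idx=6: raw=0x51007 flags P=1 W=1 U=1 S=0
  [2] read 0x51 idx=18: raw=0x54007 flags P=1 W=1 U=1 S=0
  [3] read 0x54 idx=13: raw=0x57007 flags P=1 W=1 U=1 S=0
  → PA=0x57A11  (4 entries read)
#4 VA=0x483812347 (r,kernel):
  TLB hit vpn=0x483812 → PA=0x36347

Entries read for #1: 4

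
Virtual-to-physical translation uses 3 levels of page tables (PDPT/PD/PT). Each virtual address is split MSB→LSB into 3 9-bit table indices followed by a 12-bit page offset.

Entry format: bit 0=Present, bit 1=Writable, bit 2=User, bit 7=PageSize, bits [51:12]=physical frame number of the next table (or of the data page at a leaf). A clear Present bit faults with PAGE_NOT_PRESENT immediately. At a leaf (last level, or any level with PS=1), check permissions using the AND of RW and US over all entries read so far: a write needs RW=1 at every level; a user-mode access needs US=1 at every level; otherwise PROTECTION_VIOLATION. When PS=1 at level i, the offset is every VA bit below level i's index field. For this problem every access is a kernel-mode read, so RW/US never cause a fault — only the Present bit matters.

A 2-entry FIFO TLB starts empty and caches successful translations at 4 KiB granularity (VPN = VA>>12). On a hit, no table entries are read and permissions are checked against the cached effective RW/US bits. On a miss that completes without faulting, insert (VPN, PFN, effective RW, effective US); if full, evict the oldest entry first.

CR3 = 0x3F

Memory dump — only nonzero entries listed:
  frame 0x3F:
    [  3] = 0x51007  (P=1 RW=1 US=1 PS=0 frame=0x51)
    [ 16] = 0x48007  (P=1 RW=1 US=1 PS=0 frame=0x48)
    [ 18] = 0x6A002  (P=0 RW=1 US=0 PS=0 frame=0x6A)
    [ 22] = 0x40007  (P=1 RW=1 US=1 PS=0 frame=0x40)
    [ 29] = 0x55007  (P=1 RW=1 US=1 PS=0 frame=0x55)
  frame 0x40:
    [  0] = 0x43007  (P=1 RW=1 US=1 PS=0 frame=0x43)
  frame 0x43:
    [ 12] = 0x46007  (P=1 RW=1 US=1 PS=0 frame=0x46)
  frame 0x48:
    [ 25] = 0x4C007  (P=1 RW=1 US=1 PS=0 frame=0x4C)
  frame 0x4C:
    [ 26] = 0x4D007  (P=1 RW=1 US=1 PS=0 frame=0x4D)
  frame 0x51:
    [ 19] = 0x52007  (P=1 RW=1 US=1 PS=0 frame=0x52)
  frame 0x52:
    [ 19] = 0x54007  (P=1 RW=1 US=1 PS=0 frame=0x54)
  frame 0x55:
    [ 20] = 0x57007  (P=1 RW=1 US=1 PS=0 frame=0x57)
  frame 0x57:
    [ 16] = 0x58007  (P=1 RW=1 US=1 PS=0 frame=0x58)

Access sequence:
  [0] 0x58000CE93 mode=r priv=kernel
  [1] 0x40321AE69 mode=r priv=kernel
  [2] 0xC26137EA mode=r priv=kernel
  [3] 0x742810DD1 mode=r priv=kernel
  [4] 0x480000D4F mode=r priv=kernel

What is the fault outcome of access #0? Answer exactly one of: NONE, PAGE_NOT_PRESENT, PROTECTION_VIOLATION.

Per-access translation:
#0 VA=0x58000CE93 (r,kernel):
  L0 @0x3F[22] → 0x40007  P=1,RW=1,US=1,PS=0
  L1 @0x40[0] → 0x43007  P=1,RW=1,US=1,PS=0
  L2 @0x43[12] → 0x46007  P=1,RW=1,US=1,PS=0
  ⇒ phys 0x46E93  [3 reads]
#1 VA=0x40321AE69 (r,kernel):
  L0 @0x3F[16] → 0x48007  P=1,RW=1,US=1,PS=0
  L1 @0x48[25] → 0x4C007  P=1,RW=1,US=1,PS=0
  L2 @0x4C[26] → 0x4D007  P=1,RW=1,US=1,PS=0
  ⇒ phys 0x4DE69  [3 reads]
#2 VA=0xC26137EA (r,kernel):
  L0 @0x3F[3] → 0x51007  P=1,RW=1,US=1,PS=0
  L1 @0x51[19] → 0x52007  P=1,RW=1,US=1,PS=0
  L2 @0x52[19] → 0x54007  P=1,RW=1,US=1,PS=0
  ⇒ phys 0x547EA  [3 reads]
#3 VA=0x742810DD1 (r,kernel):
  L0 @0x3F[29] → 0x55007  P=1,RW=1,US=1,PS=0
  L1 @0x55[20] → 0x57007  P=1,RW=1,US=1,PS=0
  L2 @0x57[16] → 0x58007  P=1,RW=1,US=1,PS=0
  ⇒ phys 0x58DD1  [3 reads]
#4 VA=0x480000D4F (r,kernel):
  L0 @0x3F[18] → 0x6A002  P=0,RW=1,US=0,PS=0
  → PAGE_NOT_PRESENT  (1 entries read)

Access #0 fault: NONE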